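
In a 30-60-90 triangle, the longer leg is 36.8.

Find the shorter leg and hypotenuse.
In a 30-60-90 triangle the sides are in ratio 1 : √3 : 2, so short leg = long leg/√3 and hypotenuse = 2·(short leg).
Short leg = 36.8/√3 ≈ 36.8/1.73205 ≈ 21.2465
Hypotenuse = 2·21.2465 ≈ 42.493

Short leg = 21.25, Hypotenuse = 42.49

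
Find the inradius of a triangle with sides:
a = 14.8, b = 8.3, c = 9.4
r = Area/s where s is the semi-perimeter.
s = (14.8 + 8.3 + 9.4)/2 = 32.5/2 = 16.25
Area = √(s(s−a)(s−b)(s−c)) = √(16.25·1.45·7.95·6.85) ≈ √1283.15 ≈ 35.8212
r ≈ 35.8212/16.25 ≈ 2.20438

r = 2.204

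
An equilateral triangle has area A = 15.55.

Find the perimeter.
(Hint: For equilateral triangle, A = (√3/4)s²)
A = (√3/4)s²  ⇒  s² = 4A/√3 = 4·15.55/√3 = 62.2/1.73205 ≈ 35.9112
s ≈ √35.9112 ≈ 5.99259
Perimeter = 3s ≈ 3·5.99259 ≈ 17.9778

Perimeter = 17.98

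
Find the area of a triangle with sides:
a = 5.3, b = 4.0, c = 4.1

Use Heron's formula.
s = (5.3 + 4.0 + 4.1)/2 = 13.4/2 = 6.7
s − a = 1.4, s − b = 2.7, s − c = 2.6
s(s−a)(s−b)(s−c) = 6.7·1.4·2.7·2.6 ≈ 65.8476
Area = √65.8476 ≈ 8.11465

Area = 8.115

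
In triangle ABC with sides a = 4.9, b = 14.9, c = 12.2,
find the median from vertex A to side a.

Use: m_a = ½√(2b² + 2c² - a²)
m_a = ½√(2·14.9² + 2·12.2² − 4.9²) = ½√(2·222.01 + 2·148.84 − 24.01) = ½√(444.02 + 297.68 − 24.01) = ½√717.69
√717.69 ≈ 26.7897, so m_a ≈ 13.3949

m_a = 13.39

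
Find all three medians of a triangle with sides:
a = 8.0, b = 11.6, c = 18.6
Median formula: m_a = ½√(2b² + 2c² − a²) (and cyclically). a² = 64, b² = 134.56, c² = 345.96.
m_a = ½√(2·134.56 + 2·345.96 − 64) = ½√897.04 ≈ ½·29.9506 ≈ 14.9753
m_b = ½√(2·64 + 2·345.96 − 134.56) = ½√685.36 ≈ ½·26.1794 ≈ 13.0897
m_c = ½√(2·64 + 2·134.56 − 345.96) = ½√51.16 ≈ ½·7.15262 ≈ 3.57631

m_a = 14.98, m_b = 13.09, m_c = 3.576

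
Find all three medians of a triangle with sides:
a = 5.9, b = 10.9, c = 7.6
Median formula: m_a = ½√(2b² + 2c² − a²) (and cyclically). a² = 34.81, b² = 118.81, c² = 57.76.
m_a = ½√(2·118.81 + 2·57.76 − 34.81) = ½√318.33 ≈ ½·17.8418 ≈ 8.9209
m_b = ½√(2·34.81 + 2·57.76 − 118.81) = ½√66.33 ≈ ½·8.14432 ≈ 4.07216
m_c = ½√(2·34.81 + 2·118.81 − 57.76) = ½√249.48 ≈ ½·15.7949 ≈ 7.89747

m_a = 8.921, m_b = 4.072, m_c = 7.897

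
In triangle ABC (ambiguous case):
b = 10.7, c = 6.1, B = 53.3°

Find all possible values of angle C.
b/sin(B) = c/sin(C)  ⇒  sin(C) = c·sin(B)/b = 6.1·sin(53.3°)/10.7
sin(53.3°) ≈ 0.801776
sin(C) ≈ 6.1·0.801776/10.7 ≈ 4.89083/10.7 ≈ 0.457087
Candidate 1: C₁ = arcsin(0.457087) ≈ 27.1993°  →  A = 180° − 53.3° − 27.1993° ≈ 99.5007° > 0, valid
Candidate 2: C₂ = 180° − C₁ ≈ 152.801°  →  A = 180° − 53.3° − 152.801° ≈ -26.1007° ≤ 0, not a valid triangle

C = 27.2° (one solution)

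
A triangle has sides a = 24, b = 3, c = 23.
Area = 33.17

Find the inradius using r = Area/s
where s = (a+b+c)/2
s = (24 + 3 + 23)/2 = 50/2 = 25
r = Area/s = 33.17/25 ≈ 1.3268

r = 1.327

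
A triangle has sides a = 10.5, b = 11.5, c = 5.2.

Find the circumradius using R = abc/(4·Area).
First find the area with Heron's formula.
s = (10.5 + 11.5 + 5.2)/2 = 13.6
Area = √(s(s−a)(s−b)(s−c)) = √(13.6·3.1·2.1·8.4) ≈ √743.702 ≈ 27.2709
abc = 10.5·11.5·5.2 = 627.9
R = abc/(4·Area) ≈ 627.9/(4·27.2709) = 627.9/109.084 ≈ 5.75613

R = 5.756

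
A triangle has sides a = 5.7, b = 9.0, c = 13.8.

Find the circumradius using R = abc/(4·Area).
First find the area with Heron's formula.
s = (5.7 + 9.0 + 13.8)/2 = 14.25
Area = √(s(s−a)(s−b)(s−c)) = √(14.25·8.55·5.25·0.45) ≈ √287.841 ≈ 16.9659
abc = 5.7·9.0·13.8 = 707.94
R = abc/(4·Area) ≈ 707.94/(4·16.9659) = 707.94/67.8635 ≈ 10.4318

R = 10.43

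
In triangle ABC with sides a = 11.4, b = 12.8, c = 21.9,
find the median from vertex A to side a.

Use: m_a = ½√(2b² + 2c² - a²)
m_a = ½√(2·12.8² + 2·21.9² − 11.4²) = ½√(2·163.84 + 2·479.61 − 129.96) = ½√(327.68 + 959.22 − 129.96) = ½√1156.94
√1156.94 ≈ 34.0138, so m_a ≈ 17.0069

m_a = 17.01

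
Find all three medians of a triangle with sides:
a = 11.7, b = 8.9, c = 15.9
Median formula: m_a = ½√(2b² + 2c² − a²) (and cyclically). a² = 136.89, b² = 79.21, c² = 252.81.
m_a = ½√(2·79.21 + 2·252.81 − 136.89) = ½√527.15 ≈ ½·22.9597 ≈ 11.4799
m_b = ½√(2·136.89 + 2·252.81 − 79.21) = ½√700.19 ≈ ½·26.4611 ≈ 13.2306
m_c = ½√(2·136.89 + 2·79.21 − 252.81) = ½√179.39 ≈ ½·13.3937 ≈ 6.69683

m_a = 11.48, m_b = 13.23, m_c = 6.697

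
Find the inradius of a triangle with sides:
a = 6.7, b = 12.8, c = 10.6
r = Area/s where s is the semi-perimeter.
s = (6.7 + 12.8 + 10.6)/2 = 30.1/2 = 15.05
Area = √(s(s−a)(s−b)(s−c)) = √(15.05·8.35·2.25·4.45) ≈ √1258.25 ≈ 35.4718
r ≈ 35.4718/15.05 ≈ 2.35693

r = 2.357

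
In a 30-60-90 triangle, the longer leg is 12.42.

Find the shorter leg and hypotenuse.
In a 30-60-90 triangle the sides are in ratio 1 : √3 : 2, so short leg = long leg/√3 and hypotenuse = 2·(short leg).
Short leg = 12.42/√3 ≈ 12.42/1.73205 ≈ 7.17069
Hypotenuse = 2·7.17069 ≈ 14.3414

Short leg = 7.171, Hypotenuse = 14.34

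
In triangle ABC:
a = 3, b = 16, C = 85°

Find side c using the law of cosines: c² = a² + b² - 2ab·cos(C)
c² = 3² + 16² − 2·3·16·cos(85°)
cos(85°) ≈ 0.0871557
c² ≈ 9 + 256 − 96·(0.0871557) ≈ 265 − 8.36695 ≈ 256.633
c ≈ √256.633 ≈ 16.0198

c = 16.02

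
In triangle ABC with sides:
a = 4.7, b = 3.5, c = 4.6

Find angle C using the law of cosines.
c² = a² + b² − 2ab·cos(C)  ⇒  cos(C) = (a² + b² − c²)/(2ab)
cos(C) = (4.7² + 3.5² − 4.6²)/(2·4.7·3.5) = (22.09 + 12.25 − 21.16)/32.9 = 13.18/32.9 ≈ 0.400608
C = arccos(0.400608) ≈ 66.3838°

C = 66.38°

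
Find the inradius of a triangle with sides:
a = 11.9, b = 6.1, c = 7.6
r = Area/s where s is the semi-perimeter.
s = (11.9 + 6.1 + 7.6)/2 = 25.6/2 = 12.8
Area = √(s(s−a)(s−b)(s−c)) = √(12.8·0.9·6.7·5.2) ≈ √401.357 ≈ 20.0339
r ≈ 20.0339/12.8 ≈ 1.56515

r = 1.565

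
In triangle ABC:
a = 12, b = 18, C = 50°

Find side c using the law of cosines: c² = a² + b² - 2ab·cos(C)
c² = 12² + 18² − 2·12·18·cos(50°)
cos(50°) ≈ 0.642788
c² ≈ 144 + 324 − 432·(0.642788) ≈ 468 − 277.684 ≈ 190.316
c ≈ √190.316 ≈ 13.7955

c = 13.8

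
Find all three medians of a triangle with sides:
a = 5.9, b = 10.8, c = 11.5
Median formula: m_a = ½√(2b² + 2c² − a²) (and cyclically). a² = 34.81, b² = 116.64, c² = 132.25.
m_a = ½√(2·116.64 + 2·132.25 − 34.81) = ½√462.97 ≈ ½·21.5167 ≈ 10.7584
m_b = ½√(2·34.81 + 2·132.25 − 116.64) = ½√217.48 ≈ ½·14.7472 ≈ 7.3736
m_c = ½√(2·34.81 + 2·116.64 − 132.25) = ½√170.65 ≈ ½·13.0633 ≈ 6.53165

m_a = 10.76, m_b = 7.374, m_c = 6.532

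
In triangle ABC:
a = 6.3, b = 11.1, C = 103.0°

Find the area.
Two sides and the included angle (SAS): A = ½·a·b·sin(C) = ½·6.3·11.1·sin(103.0°)
sin(103.0°) ≈ 0.97437
A ≈ ½·69.93·0.97437 = 34.965·0.97437 ≈ 34.0688

Area = 34.07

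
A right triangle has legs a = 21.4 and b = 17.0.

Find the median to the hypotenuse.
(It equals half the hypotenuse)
Hypotenuse c = √(a² + b²) = √(457.96 + 289) = √746.96 ≈ 27.3306
Median to hypotenuse = c/2 ≈ 27.3306/2 ≈ 13.6653

Median = 13.67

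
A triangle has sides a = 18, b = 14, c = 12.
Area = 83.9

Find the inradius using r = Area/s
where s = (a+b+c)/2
s = (18 + 14 + 12)/2 = 44/2 = 22
r = Area/s = 83.9/22 ≈ 3.81364

r = 3.814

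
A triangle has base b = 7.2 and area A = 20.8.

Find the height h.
A = ½·b·h  ⇒  h = 2A/b = 2·20.8/7.2 = 41.6/7.2 ≈ 5.77778

h = 5.778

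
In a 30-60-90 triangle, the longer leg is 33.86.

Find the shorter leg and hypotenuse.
In a 30-60-90 triangle the sides are in ratio 1 : √3 : 2, so short leg = long leg/√3 and hypotenuse = 2·(short leg).
Short leg = 33.86/√3 ≈ 33.86/1.73205 ≈ 19.5491
Hypotenuse = 2·19.5491 ≈ 39.0982

Short leg = 19.55, Hypotenuse = 39.1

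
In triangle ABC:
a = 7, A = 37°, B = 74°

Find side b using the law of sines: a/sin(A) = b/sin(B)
a/sin(A) = b/sin(B)  ⇒  b = a·sin(B)/sin(A) = 7·sin(74°)/sin(37°)
sin(74°) ≈ 0.961262, sin(37°) ≈ 0.601815
b ≈ 7·0.961262/0.601815 ≈ 6.72883/0.601815 ≈ 11.1809

b = 11.18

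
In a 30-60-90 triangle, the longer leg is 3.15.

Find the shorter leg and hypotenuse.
In a 30-60-90 triangle the sides are in ratio 1 : √3 : 2, so short leg = long leg/√3 and hypotenuse = 2·(short leg).
Short leg = 3.15/√3 ≈ 3.15/1.73205 ≈ 1.81865
Hypotenuse = 2·1.81865 ≈ 3.63731

Short leg = 1.819, Hypotenuse = 3.637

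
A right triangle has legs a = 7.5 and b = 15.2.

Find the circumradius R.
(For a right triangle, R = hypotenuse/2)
Hypotenuse c = √(a² + b²) = √(56.25 + 231.04) = √287.29 ≈ 16.9496
R = c/2 ≈ 16.9496/2 ≈ 8.47482

R = 8.475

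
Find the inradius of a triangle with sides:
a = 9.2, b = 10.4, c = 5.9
r = Area/s where s is the semi-perimeter.
s = (9.2 + 10.4 + 5.9)/2 = 25.5/2 = 12.75
Area = √(s(s−a)(s−b)(s−c)) = √(12.75·3.55·2.35·6.85) ≈ √728.613 ≈ 26.9928
r ≈ 26.9928/12.75 ≈ 2.11709

r = 2.117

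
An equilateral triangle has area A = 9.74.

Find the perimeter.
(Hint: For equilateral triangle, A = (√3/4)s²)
A = (√3/4)s²  ⇒  s² = 4A/√3 = 4·9.74/√3 = 38.96/1.73205 ≈ 22.4936
s ≈ √22.4936 ≈ 4.74274
Perimeter = 3s ≈ 3·4.74274 ≈ 14.2282

Perimeter = 14.23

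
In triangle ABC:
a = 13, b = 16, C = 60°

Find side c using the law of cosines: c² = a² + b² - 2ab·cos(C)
c² = 13² + 16² − 2·13·16·cos(60°)
cos(60°) ≈ 0.5
c² ≈ 169 + 256 − 416·(0.5) ≈ 425 − 208 ≈ 217
c ≈ √217 ≈ 14.7309

c = 14.73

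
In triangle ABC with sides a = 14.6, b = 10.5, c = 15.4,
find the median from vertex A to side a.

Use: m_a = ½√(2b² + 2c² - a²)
m_a = ½√(2·10.5² + 2·15.4² − 14.6²) = ½√(2·110.25 + 2·237.16 − 213.16) = ½√(220.5 + 474.32 − 213.16) = ½√481.66
√481.66 ≈ 21.9468, so m_a ≈ 10.9734

m_a = 10.97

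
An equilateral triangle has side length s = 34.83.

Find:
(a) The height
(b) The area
(a) The height splits the triangle into two 30-60-90 halves: h = s·√3/2 = 34.83·1.73205/2 ≈ 60.3273/2 ≈ 30.1637
(b) Area = (√3/4)·s² = (√3/4)·34.83² = (√3/4)·1213.1289 ≈ 0.433013·1213.1289 ≈ 525.3

Height = 30.16, Area = 525.3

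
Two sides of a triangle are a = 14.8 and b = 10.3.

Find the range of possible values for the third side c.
Triangle inequality: |a − b| < c < a + b
|a − b| = |14.8 − 10.3| = 4.5
a + b = 14.8 + 10.3 = 25.1

4.5 < c < 25.1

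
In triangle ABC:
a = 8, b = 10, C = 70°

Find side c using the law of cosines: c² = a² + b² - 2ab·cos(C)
c² = 8² + 10² − 2·8·10·cos(70°)
cos(70°) ≈ 0.34202
c² ≈ 64 + 100 − 160·(0.34202) ≈ 164 − 54.7232 ≈ 109.277
c ≈ √109.277 ≈ 10.4536

c = 10.45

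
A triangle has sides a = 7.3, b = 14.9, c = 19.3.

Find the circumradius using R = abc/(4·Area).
First find the area with Heron's formula.
s = (7.3 + 14.9 + 19.3)/2 = 20.75
Area = √(s(s−a)(s−b)(s−c)) = √(20.75·13.45·5.85·1.45) ≈ √2367.36 ≈ 48.6555
abc = 7.3·14.9·19.3 = 2099.261
R = abc/(4·Area) ≈ 2099.261/(4·48.6555) = 2099.261/194.622 ≈ 10.7863

R = 10.79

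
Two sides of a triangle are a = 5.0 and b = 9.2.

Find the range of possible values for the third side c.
Triangle inequality: |a − b| < c < a + b
|a − b| = |5.0 − 9.2| = 4.2
a + b = 5.0 + 9.2 = 14.2

4.2 < c < 14.2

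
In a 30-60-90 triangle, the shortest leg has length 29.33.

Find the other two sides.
In a 30-60-90 triangle the sides are in ratio 1 : √3 : 2 (short leg : long leg : hypotenuse).
Long leg = 29.33·√3 ≈ 29.33·1.73205 ≈ 50.8011
Hypotenuse = 2·29.33 = 58.66

Long leg = 29.33√3 = 50.8, Hypotenuse = 58.66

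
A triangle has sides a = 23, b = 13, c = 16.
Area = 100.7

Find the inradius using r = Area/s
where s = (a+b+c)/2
s = (23 + 13 + 16)/2 = 52/2 = 26
r = Area/s = 100.7/26 ≈ 3.87308

r = 3.873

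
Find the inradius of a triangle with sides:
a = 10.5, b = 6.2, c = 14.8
r = Area/s where s is the semi-perimeter.
s = (10.5 + 6.2 + 14.8)/2 = 31.5/2 = 15.75
Area = √(s(s−a)(s−b)(s−c)) = √(15.75·5.25·9.55·0.95) ≈ √750.182 ≈ 27.3895
r ≈ 27.3895/15.75 ≈ 1.73901

r = 1.739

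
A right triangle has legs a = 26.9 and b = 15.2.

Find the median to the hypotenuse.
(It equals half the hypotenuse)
Hypotenuse c = √(a² + b²) = √(723.61 + 231.04) = √954.65 ≈ 30.8974
Median to hypotenuse = c/2 ≈ 30.8974/2 ≈ 15.4487

Median = 15.45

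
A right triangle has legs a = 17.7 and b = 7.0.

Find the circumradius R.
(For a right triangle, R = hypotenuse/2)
Hypotenuse c = √(a² + b²) = √(313.29 + 49) = √362.29 ≈ 19.0339
R = c/2 ≈ 19.0339/2 ≈ 9.51696

R = 9.517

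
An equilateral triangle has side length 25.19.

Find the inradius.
r = Area/s with s the semi-perimeter.
Area = (√3/4)·25.19² = (√3/4)·634.5361 ≈ 0.433013·634.5361 ≈ 274.762
s = 3·25.19/2 = 37.785
r ≈ 274.762/37.785 ≈ 7.27173
(Equivalently r = side/(2√3) = 25.19/3.4641 ≈ 7.27173.)

r = 7.272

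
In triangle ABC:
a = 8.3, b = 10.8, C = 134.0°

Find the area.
Two sides and the included angle (SAS): A = ½·a·b·sin(C) = ½·8.3·10.8·sin(134.0°)
sin(134.0°) ≈ 0.71934
A ≈ ½·89.64·0.71934 = 44.82·0.71934 ≈ 32.2408

Area = 32.24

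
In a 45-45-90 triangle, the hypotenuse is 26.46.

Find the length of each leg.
In a 45-45-90 triangle hypotenuse = leg·√2, so leg = hypotenuse/√2.
Leg = 26.46/√2 ≈ 26.46/1.41421 ≈ 18.71

Each leg = 18.71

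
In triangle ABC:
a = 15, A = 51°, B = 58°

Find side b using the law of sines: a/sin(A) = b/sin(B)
a/sin(A) = b/sin(B)  ⇒  b = a·sin(B)/sin(A) = 15·sin(58°)/sin(51°)
sin(58°) ≈ 0.848048, sin(51°) ≈ 0.777146
b ≈ 15·0.848048/0.777146 ≈ 12.7207/0.777146 ≈ 16.3685

b = 16.37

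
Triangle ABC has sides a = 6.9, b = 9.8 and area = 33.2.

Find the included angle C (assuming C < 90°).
Area = ½·a·b·sin(C)  ⇒  sin(C) = 2·Area/(a·b) = 2·33.2/(6.9·9.8) = 66.4/67.62 ≈ 0.981958
C = arcsin(0.981958) ≈ 79.0998° (taking the acute solution since C < 90°)

C = 79.1°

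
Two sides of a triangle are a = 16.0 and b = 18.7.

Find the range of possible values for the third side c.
Triangle inequality: |a − b| < c < a + b
|a − b| = |16.0 − 18.7| = 2.7
a + b = 16.0 + 18.7 = 34.7

2.7 < c < 34.7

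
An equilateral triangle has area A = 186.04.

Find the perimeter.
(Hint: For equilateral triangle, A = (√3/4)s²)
A = (√3/4)s²  ⇒  s² = 4A/√3 = 4·186.04/√3 = 744.16/1.73205 ≈ 429.641
s ≈ √429.641 ≈ 20.7278
Perimeter = 3s ≈ 3·20.7278 ≈ 62.1833

Perimeter = 62.18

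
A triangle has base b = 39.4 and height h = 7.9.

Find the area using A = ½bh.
A = ½·b·h = ½·39.4·7.9 = ½·311.26 = 155.63

Area = 155.63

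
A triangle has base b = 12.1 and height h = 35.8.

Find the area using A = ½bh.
A = ½·b·h = ½·12.1·35.8 = ½·433.18 = 216.59

Area = 216.59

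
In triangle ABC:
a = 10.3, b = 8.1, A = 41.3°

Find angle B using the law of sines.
a/sin(A) = b/sin(B)  ⇒  sin(B) = b·sin(A)/a = 8.1·sin(41.3°)/10.3
sin(41.3°) ≈ 0.660002
sin(B) ≈ 8.1·0.660002/10.3 ≈ 5.34601/10.3 ≈ 0.51903
B = arcsin(0.51903) ≈ 31.2672°
(Since b ≤ a we need B ≤ A, so the obtuse alternative 180° − 31.2672° ≈ 148.733° is rejected.)

B = 31.27°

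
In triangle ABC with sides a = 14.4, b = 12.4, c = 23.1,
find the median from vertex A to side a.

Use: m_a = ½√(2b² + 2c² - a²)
m_a = ½√(2·12.4² + 2·23.1² − 14.4²) = ½√(2·153.76 + 2·533.61 − 207.36) = ½√(307.52 + 1067.22 − 207.36) = ½√1167.38
√1167.38 ≈ 34.1669, so m_a ≈ 17.0835

m_a = 17.08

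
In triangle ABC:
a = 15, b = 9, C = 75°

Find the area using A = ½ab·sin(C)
A = ½·a·b·sin(C) = ½·15·9·sin(75°)
sin(75°) ≈ 0.965926
A ≈ ½·135·0.965926 = 67.5·0.965926 ≈ 65.2

Area = 65.2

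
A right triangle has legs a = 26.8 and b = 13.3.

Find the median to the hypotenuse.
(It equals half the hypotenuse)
Hypotenuse c = √(a² + b²) = √(718.24 + 176.89) = √895.13 ≈ 29.9187
Median to hypotenuse = c/2 ≈ 29.9187/2 ≈ 14.9594

Median = 14.96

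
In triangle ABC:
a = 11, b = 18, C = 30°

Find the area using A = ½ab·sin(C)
A = ½·a·b·sin(C) = ½·11·18·sin(30°)
sin(30°) ≈ 0.5
A ≈ ½·198·0.5 = 99·0.5 ≈ 49.5

Area = 49.5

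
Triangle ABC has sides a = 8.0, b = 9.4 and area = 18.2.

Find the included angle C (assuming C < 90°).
Area = ½·a·b·sin(C)  ⇒  sin(C) = 2·Area/(a·b) = 2·18.2/(8.0·9.4) = 36.4/75.2 ≈ 0.484043
C = arcsin(0.484043) ≈ 28.9498° (taking the acute solution since C < 90°)

C = 28.95°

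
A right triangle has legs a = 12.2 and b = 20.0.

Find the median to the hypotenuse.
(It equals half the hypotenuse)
Hypotenuse c = √(a² + b²) = √(148.84 + 400) = √548.84 ≈ 23.4273
Median to hypotenuse = c/2 ≈ 23.4273/2 ≈ 11.7137

Median = 11.71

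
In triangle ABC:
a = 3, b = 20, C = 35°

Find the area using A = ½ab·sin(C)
A = ½·a·b·sin(C) = ½·3·20·sin(35°)
sin(35°) ≈ 0.573576
A ≈ ½·60·0.573576 = 30·0.573576 ≈ 17.2073

Area = 17.21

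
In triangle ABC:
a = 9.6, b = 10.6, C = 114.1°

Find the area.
Two sides and the included angle (SAS): A = ½·a·b·sin(C) = ½·9.6·10.6·sin(114.1°)
sin(114.1°) ≈ 0.912834
A ≈ ½·101.76·0.912834 = 50.88·0.912834 ≈ 46.445

Area = 46.45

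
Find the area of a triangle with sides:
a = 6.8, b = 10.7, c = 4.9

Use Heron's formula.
s = (6.8 + 10.7 + 4.9)/2 = 22.4/2 = 11.2
s − a = 4.4, s − b = 0.5, s − c = 6.3
s(s−a)(s−b)(s−c) = 11.2·4.4·0.5·6.3 ≈ 155.232
Area = √155.232 ≈ 12.4592

Area = 12.46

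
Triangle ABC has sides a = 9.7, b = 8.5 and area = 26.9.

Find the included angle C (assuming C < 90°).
Area = ½·a·b·sin(C)  ⇒  sin(C) = 2·Area/(a·b) = 2·26.9/(9.7·8.5) = 53.8/82.45 ≈ 0.652517
C = arcsin(0.652517) ≈ 40.7316° (taking the acute solution since C < 90°)

C = 40.73°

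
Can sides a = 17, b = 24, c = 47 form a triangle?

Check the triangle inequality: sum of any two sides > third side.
a + b vs c: 17 + 24 = 41 ≤ 47  ✗
a + c vs b: 17 + 47 = 64 > 24  ✓
b + c vs a: 24 + 47 = 71 > 17  ✓

No: 17 + 24 = 41 is not > 47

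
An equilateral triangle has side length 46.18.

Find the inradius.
r = Area/s with s the semi-perimeter.
Area = (√3/4)·46.18² = (√3/4)·2132.5924 ≈ 0.433013·2132.5924 ≈ 923.44
s = 3·46.18/2 = 69.27
r ≈ 923.44/69.27 ≈ 13.331
(Equivalently r = side/(2√3) = 46.18/3.4641 ≈ 13.331.)

r = 13.33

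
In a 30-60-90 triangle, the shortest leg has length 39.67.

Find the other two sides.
In a 30-60-90 triangle the sides are in ratio 1 : √3 : 2 (short leg : long leg : hypotenuse).
Long leg = 39.67·√3 ≈ 39.67·1.73205 ≈ 68.7105
Hypotenuse = 2·39.67 = 79.34

Long leg = 39.67√3 = 68.71, Hypotenuse = 79.34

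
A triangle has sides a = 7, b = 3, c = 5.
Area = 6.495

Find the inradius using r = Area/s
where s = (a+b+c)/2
s = (7 + 3 + 5)/2 = 15/2 = 7.5
r = Area/s = 6.495/7.5 ≈ 0.866

r = 0.866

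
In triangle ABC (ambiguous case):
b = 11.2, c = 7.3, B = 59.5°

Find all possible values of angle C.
b/sin(B) = c/sin(C)  ⇒  sin(C) = c·sin(B)/b = 7.3·sin(59.5°)/11.2
sin(59.5°) ≈ 0.861629
sin(C) ≈ 7.3·0.861629/11.2 ≈ 6.28989/11.2 ≈ 0.561598
Candidate 1: C₁ = arcsin(0.561598) ≈ 34.1664°  →  A = 180° − 59.5° − 34.1664° ≈ 86.3336° > 0, valid
Candidate 2: C₂ = 180° − C₁ ≈ 145.834°  →  A = 180° − 59.5° − 145.834° ≈ -25.3336° ≤ 0, not a valid triangle

C = 34.17° (one solution)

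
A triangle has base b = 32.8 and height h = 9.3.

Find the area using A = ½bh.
A = ½·b·h = ½·32.8·9.3 = ½·305.04 = 152.52

Area = 152.52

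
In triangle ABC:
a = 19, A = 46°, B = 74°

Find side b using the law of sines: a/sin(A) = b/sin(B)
a/sin(A) = b/sin(B)  ⇒  b = a·sin(B)/sin(A) = 19·sin(74°)/sin(46°)
sin(74°) ≈ 0.961262, sin(46°) ≈ 0.71934
b ≈ 19·0.961262/0.71934 ≈ 18.264/0.71934 ≈ 25.3899

b = 25.39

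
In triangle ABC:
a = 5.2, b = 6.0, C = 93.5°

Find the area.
Two sides and the included angle (SAS): A = ½·a·b·sin(C) = ½·5.2·6.0·sin(93.5°)
sin(93.5°) ≈ 0.998135
A ≈ ½·31.2·0.998135 = 15.6·0.998135 ≈ 15.5709

Area = 15.57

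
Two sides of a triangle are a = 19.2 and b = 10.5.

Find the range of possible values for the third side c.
Triangle inequality: |a − b| < c < a + b
|a − b| = |19.2 − 10.5| = 8.7
a + b = 19.2 + 10.5 = 29.7

8.7 < c < 29.7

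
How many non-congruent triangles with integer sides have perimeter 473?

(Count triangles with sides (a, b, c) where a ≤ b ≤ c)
Let a ≤ b ≤ c with a + b + c = 473. The only binding inequality is a + b > c, i.e. 473 − c > c, so c < 473/2; and c ≥ 473/3 since c is the largest side.
So 158 ≤ c ≤ 236. For each c, b runs from ⌈(473 − c)/2⌉ up to c (then a = 473 − b − c satisfies 1 ≤ a ≤ b automatically), giving c − ⌈(473 − c)/2⌉ + 1 choices.
Summing over c: 1 + 3 + 4 + 6 + … + 117 + 118  (79 terms, c = 158, …, 236) = 4720
Check (closed form: nearest integer to p²/48 for even p, (p+3)²/48 for odd p): (473+3)²/48 = 476²/48 = 226576/48 ≈ 4720.33 → 4720

4720 triangles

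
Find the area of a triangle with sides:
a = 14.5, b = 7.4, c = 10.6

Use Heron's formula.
s = (14.5 + 7.4 + 10.6)/2 = 32.5/2 = 16.25
s − a = 1.75, s − b = 8.85, s − c = 5.65
s(s−a)(s−b)(s−c) = 16.25·1.75·8.85·5.65 ≈ 1421.95
Area = √1421.95 ≈ 37.7087

Area = 37.71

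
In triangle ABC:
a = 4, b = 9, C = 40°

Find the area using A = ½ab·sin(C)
A = ½·a·b·sin(C) = ½·4·9·sin(40°)
sin(40°) ≈ 0.642788
A ≈ ½·36·0.642788 = 18·0.642788 ≈ 11.5702

Area = 11.57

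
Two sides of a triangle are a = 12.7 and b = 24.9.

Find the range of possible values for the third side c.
Triangle inequality: |a − b| < c < a + b
|a − b| = |12.7 − 24.9| = 12.2
a + b = 12.7 + 24.9 = 37.6

12.2 < c < 37.6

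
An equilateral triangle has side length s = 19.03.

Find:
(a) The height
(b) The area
(a) The height splits the triangle into two 30-60-90 halves: h = s·√3/2 = 19.03·1.73205/2 ≈ 32.9609/2 ≈ 16.4805
(b) Area = (√3/4)·s² = (√3/4)·19.03² = (√3/4)·362.1409 ≈ 0.433013·362.1409 ≈ 156.812

Height = 16.48, Area = 156.8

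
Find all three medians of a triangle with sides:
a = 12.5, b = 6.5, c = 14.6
Median formula: m_a = ½√(2b² + 2c² − a²) (and cyclically). a² = 156.25, b² = 42.25, c² = 213.16.
m_a = ½√(2·42.25 + 2·213.16 − 156.25) = ½√354.57 ≈ ½·18.83 ≈ 9.41501
m_b = ½√(2·156.25 + 2·213.16 − 42.25) = ½√696.57 ≈ ½·26.3926 ≈ 13.1963
m_c = ½√(2·156.25 + 2·42.25 − 213.16) = ½√183.84 ≈ ½·13.5588 ≈ 6.77938

m_a = 9.415, m_b = 13.2, m_c = 6.779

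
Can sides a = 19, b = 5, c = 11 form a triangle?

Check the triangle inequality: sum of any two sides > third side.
a + b vs c: 19 + 5 = 24 > 11  ✓
a + c vs b: 19 + 11 = 30 > 5  ✓
b + c vs a: 5 + 11 = 16 ≤ 19  ✗

No: 5 + 11 = 16 is not > 19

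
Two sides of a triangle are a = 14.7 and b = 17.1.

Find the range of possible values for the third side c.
Triangle inequality: |a − b| < c < a + b
|a − b| = |14.7 − 17.1| = 2.4
a + b = 14.7 + 17.1 = 31.8

2.4 < c < 31.8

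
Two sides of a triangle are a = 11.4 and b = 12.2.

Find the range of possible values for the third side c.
Triangle inequality: |a − b| < c < a + b
|a − b| = |11.4 − 12.2| = 0.8
a + b = 11.4 + 12.2 = 23.6

0.8 < c < 23.6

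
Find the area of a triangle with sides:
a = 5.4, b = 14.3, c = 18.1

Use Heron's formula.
s = (5.4 + 14.3 + 18.1)/2 = 37.8/2 = 18.9
s − a = 13.5, s − b = 4.6, s − c = 0.8
s(s−a)(s−b)(s−c) = 18.9·13.5·4.6·0.8 ≈ 938.952
Area = √938.952 ≈ 30.6423

Area = 30.64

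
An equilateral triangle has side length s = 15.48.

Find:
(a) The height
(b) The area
(a) The height splits the triangle into two 30-60-90 halves: h = s·√3/2 = 15.48·1.73205/2 ≈ 26.8121/2 ≈ 13.4061
(b) Area = (√3/4)·s² = (√3/4)·15.48² = (√3/4)·239.6304 ≈ 0.433013·239.6304 ≈ 103.763

Height = 13.41, Area = 103.8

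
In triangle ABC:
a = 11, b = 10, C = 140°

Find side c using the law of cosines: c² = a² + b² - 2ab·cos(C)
c² = 11² + 10² − 2·11·10·cos(140°)
cos(140°) ≈ -0.766044
c² ≈ 121 + 100 − 220·(-0.766044) ≈ 221 + 168.53 ≈ 389.53
c ≈ √389.53 ≈ 19.7365

c = 19.74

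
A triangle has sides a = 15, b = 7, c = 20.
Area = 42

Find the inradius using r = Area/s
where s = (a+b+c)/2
s = (15 + 7 + 20)/2 = 42/2 = 21
r = Area/s = 42/21 ≈ 2

r = 2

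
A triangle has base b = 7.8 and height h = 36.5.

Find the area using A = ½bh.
A = ½·b·h = ½·7.8·36.5 = ½·284.7 = 142.35

Area = 142.35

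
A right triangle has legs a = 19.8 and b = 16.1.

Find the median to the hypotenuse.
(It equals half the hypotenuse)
Hypotenuse c = √(a² + b²) = √(392.04 + 259.21) = √651.25 ≈ 25.5196
Median to hypotenuse = c/2 ≈ 25.5196/2 ≈ 12.7598

Median = 12.76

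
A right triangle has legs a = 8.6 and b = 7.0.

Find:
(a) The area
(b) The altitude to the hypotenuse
(a) The legs are perpendicular, so Area = ½·a·b = ½·8.6·7.0 = ½·60.2 = 30.1
(b) Hypotenuse c = √(a² + b²) = √(73.96 + 49) = √122.96 ≈ 11.0887
    Area = ½·c·h_c  ⇒  h_c = 2·Area/c = 60.2/11.0887 ≈ 5.42893

Area = 30.1, h_c = 5.429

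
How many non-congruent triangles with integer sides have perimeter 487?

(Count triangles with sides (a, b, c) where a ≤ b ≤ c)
Let a ≤ b ≤ c with a + b + c = 487. The only binding inequality is a + b > c, i.e. 487 − c > c, so c < 487/2; and c ≥ 487/3 since c is the largest side.
So 163 ≤ c ≤ 243. For each c, b runs from ⌈(487 − c)/2⌉ up to c (then a = 487 − b − c satisfies 1 ≤ a ≤ b automatically), giving c − ⌈(487 − c)/2⌉ + 1 choices.
Summing over c: 2 + 3 + 5 + 6 + … + 120 + 122  (81 terms, c = 163, …, 243) = 5002
Check (closed form: nearest integer to p²/48 for even p, (p+3)²/48 for odd p): (487+3)²/48 = 490²/48 = 240100/48 ≈ 5002.08 → 5002

5002 triangles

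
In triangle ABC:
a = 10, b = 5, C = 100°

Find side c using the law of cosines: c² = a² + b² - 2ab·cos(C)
c² = 10² + 5² − 2·10·5·cos(100°)
cos(100°) ≈ -0.173648
c² ≈ 100 + 25 − 100·(-0.173648) ≈ 125 + 17.3648 ≈ 142.365
c ≈ √142.365 ≈ 11.9317

c = 11.93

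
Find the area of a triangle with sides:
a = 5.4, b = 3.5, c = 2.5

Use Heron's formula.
s = (5.4 + 3.5 + 2.5)/2 = 11.4/2 = 5.7
s − a = 0.3, s − b = 2.2, s − c = 3.2
s(s−a)(s−b)(s−c) = 5.7·0.3·2.2·3.2 ≈ 12.0384
Area = √12.0384 ≈ 3.46964

Area = 3.47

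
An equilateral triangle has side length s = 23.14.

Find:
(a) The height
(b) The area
(a) The height splits the triangle into two 30-60-90 halves: h = s·√3/2 = 23.14·1.73205/2 ≈ 40.0797/2 ≈ 20.0398
(b) Area = (√3/4)·s² = (√3/4)·23.14² = (√3/4)·535.4596 ≈ 0.433013·535.4596 ≈ 231.861

Height = 20.04, Area = 231.9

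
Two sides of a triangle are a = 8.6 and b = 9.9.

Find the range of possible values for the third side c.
Triangle inequality: |a − b| < c < a + b
|a − b| = |8.6 − 9.9| = 1.3
a + b = 8.6 + 9.9 = 18.5

1.3 < c < 18.5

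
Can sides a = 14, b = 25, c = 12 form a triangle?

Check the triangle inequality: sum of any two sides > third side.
a + b vs c: 14 + 25 = 39 > 12  ✓
a + c vs b: 14 + 12 = 26 > 25  ✓
b + c vs a: 25 + 12 = 37 > 14  ✓

Yes, triangle inequality satisfied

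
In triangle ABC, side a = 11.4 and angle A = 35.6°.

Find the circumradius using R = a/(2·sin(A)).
R = a/(2·sin(A)) = 11.4/(2·sin(35.6°))
sin(35.6°) ≈ 0.582123
R ≈ 11.4/(2·0.582123) = 11.4/1.16425 ≈ 9.79175

R = 9.792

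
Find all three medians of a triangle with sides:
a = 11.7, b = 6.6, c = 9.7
Median formula: m_a = ½√(2b² + 2c² − a²) (and cyclically). a² = 136.89, b² = 43.56, c² = 94.09.
m_a = ½√(2·43.56 + 2·94.09 − 136.89) = ½√138.41 ≈ ½·11.7648 ≈ 5.88239
m_b = ½√(2·136.89 + 2·94.09 − 43.56) = ½√418.4 ≈ ½·20.4548 ≈ 10.2274
m_c = ½√(2·136.89 + 2·43.56 − 94.09) = ½√266.81 ≈ ½·16.3343 ≈ 8.16716

m_a = 5.882, m_b = 10.23, m_c = 8.167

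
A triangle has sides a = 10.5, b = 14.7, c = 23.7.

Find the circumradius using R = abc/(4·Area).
First find the area with Heron's formula.
s = (10.5 + 14.7 + 23.7)/2 = 24.45
Area = √(s(s−a)(s−b)(s−c)) = √(24.45·13.95·9.75·0.75) ≈ √2494.13 ≈ 49.9413
abc = 10.5·14.7·23.7 = 3658.095
R = abc/(4·Area) ≈ 3658.095/(4·49.9413) = 3658.095/199.765 ≈ 18.312

R = 18.31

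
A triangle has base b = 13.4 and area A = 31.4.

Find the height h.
A = ½·b·h  ⇒  h = 2A/b = 2·31.4/13.4 = 62.8/13.4 ≈ 4.68657

h = 4.687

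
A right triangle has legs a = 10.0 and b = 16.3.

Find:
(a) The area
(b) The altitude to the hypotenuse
(a) The legs are perpendicular, so Area = ½·a·b = ½·10.0·16.3 = ½·163 = 81.5
(b) Hypotenuse c = √(a² + b²) = √(100 + 265.69) = √365.69 ≈ 19.123
    Area = ½·c·h_c  ⇒  h_c = 2·Area/c = 163/19.123 ≈ 8.52376

Area = 81.5, h_c = 8.524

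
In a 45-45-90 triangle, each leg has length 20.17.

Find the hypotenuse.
In a 45-45-90 triangle the sides are in ratio 1 : 1 : √2, so hypotenuse = leg·√2.
Hypotenuse = 20.17·√2 ≈ 20.17·1.41421 ≈ 28.5247

Hypotenuse = 20.17√2 = 28.52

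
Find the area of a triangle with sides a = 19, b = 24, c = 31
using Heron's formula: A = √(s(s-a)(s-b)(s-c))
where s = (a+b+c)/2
s = (19 + 24 + 31)/2 = 74/2 = 37
s − a = 18, s − b = 13, s − c = 6
s(s−a)(s−b)(s−c) = 37·18·13·6 = 51948
Area = √51948 ≈ 227.921

s = 37.0, Area = 227.9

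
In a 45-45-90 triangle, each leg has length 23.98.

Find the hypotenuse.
In a 45-45-90 triangle the sides are in ratio 1 : 1 : √2, so hypotenuse = leg·√2.
Hypotenuse = 23.98·√2 ≈ 23.98·1.41421 ≈ 33.9128

Hypotenuse = 23.98√2 = 33.91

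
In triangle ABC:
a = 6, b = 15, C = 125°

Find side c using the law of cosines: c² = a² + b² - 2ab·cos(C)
c² = 6² + 15² − 2·6·15·cos(125°)
cos(125°) ≈ -0.573576
c² ≈ 36 + 225 − 180·(-0.573576) ≈ 261 + 103.244 ≈ 364.244
c ≈ √364.244 ≈ 19.0852

c = 19.09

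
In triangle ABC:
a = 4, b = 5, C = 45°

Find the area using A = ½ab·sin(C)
A = ½·a·b·sin(C) = ½·4·5·sin(45°)
sin(45°) ≈ 0.707107
A ≈ ½·20·0.707107 = 10·0.707107 ≈ 7.07107

Area = 7.071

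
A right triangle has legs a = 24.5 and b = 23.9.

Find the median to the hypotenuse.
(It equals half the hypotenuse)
Hypotenuse c = √(a² + b²) = √(600.25 + 571.21) = √1171.46 ≈ 34.2266
Median to hypotenuse = c/2 ≈ 34.2266/2 ≈ 17.1133

Median = 17.11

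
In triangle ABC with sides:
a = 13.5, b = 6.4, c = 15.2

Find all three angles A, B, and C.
Law of cosines for each angle (a² = 182.25, b² = 40.96, c² = 231.04):
cos(A) = (b² + c² − a²)/(2bc) = (40.96 + 231.04 − 182.25)/(2·6.4·15.2) = 89.75/194.56 ≈ 0.461297  ⇒  A ≈ 62.5291°
cos(B) = (a² + c² − b²)/(2ac) = (182.25 + 231.04 − 40.96)/(2·13.5·15.2) = 372.33/410.4 ≈ 0.907237  ⇒  B ≈ 24.8737°
cos(C) = (a² + b² − c²)/(2ab) = (182.25 + 40.96 − 231.04)/(2·13.5·6.4) = -7.83/172.8 ≈ -0.0453125  ⇒  C ≈ 92.5971°
Check: A + B + C ≈ 180°

A = 62.53°, B = 24.87°, C = 92.6°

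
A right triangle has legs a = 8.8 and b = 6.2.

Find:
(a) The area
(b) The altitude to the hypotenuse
(a) The legs are perpendicular, so Area = ½·a·b = ½·8.8·6.2 = ½·54.56 = 27.28
(b) Hypotenuse c = √(a² + b²) = √(77.44 + 38.44) = √115.88 ≈ 10.7648
    Area = ½·c·h_c  ⇒  h_c = 2·Area/c = 54.56/10.7648 ≈ 5.06839

Area = 27.28, h_c = 5.068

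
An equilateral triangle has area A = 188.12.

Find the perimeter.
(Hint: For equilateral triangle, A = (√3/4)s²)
A = (√3/4)s²  ⇒  s² = 4A/√3 = 4·188.12/√3 = 752.48/1.73205 ≈ 434.445
s ≈ √434.445 ≈ 20.8433
Perimeter = 3s ≈ 3·20.8433 ≈ 62.53

Perimeter = 62.53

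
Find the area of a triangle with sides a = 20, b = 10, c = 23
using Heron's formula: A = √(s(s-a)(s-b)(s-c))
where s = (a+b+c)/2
s = (20 + 10 + 23)/2 = 53/2 = 26.5
s − a = 6.5, s − b = 16.5, s − c = 3.5
s(s−a)(s−b)(s−c) = 26.5·6.5·16.5·3.5 = 9947.4375
Area = √9947.4375 ≈ 99.7368

s = 26.5, Area = 99.74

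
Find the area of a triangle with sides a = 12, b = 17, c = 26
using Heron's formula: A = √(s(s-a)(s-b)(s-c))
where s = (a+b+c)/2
s = (12 + 17 + 26)/2 = 55/2 = 27.5
s − a = 15.5, s − b = 10.5, s − c = 1.5
s(s−a)(s−b)(s−c) = 27.5·15.5·10.5·1.5 = 6713.4375
Area = √6713.4375 ≈ 81.9356

s = 27.5, Area = 81.94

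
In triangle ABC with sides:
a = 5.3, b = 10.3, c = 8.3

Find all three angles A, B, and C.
Law of cosines for each angle (a² = 28.09, b² = 106.09, c² = 68.89):
cos(A) = (b² + c² − a²)/(2bc) = (106.09 + 68.89 − 28.09)/(2·10.3·8.3) = 146.89/170.98 ≈ 0.859106  ⇒  A ≈ 30.7836°
cos(B) = (a² + c² − b²)/(2ac) = (28.09 + 68.89 − 106.09)/(2·5.3·8.3) = -9.11/87.98 ≈ -0.103546  ⇒  B ≈ 95.9434°
cos(C) = (a² + b² − c²)/(2ab) = (28.09 + 106.09 − 68.89)/(2·5.3·10.3) = 65.29/109.18 ≈ 0.598003  ⇒  C ≈ 53.273°
Check: A + B + C ≈ 180°

A = 30.78°, B = 95.94°, C = 53.27°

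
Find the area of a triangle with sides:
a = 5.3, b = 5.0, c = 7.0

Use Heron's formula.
s = (5.3 + 5.0 + 7.0)/2 = 17.3/2 = 8.65
s − a = 3.35, s − b = 3.65, s − c = 1.65
s(s−a)(s−b)(s−c) = 8.65·3.35·3.65·1.65 ≈ 174.517
Area = √174.517 ≈ 13.2105

Area = 13.21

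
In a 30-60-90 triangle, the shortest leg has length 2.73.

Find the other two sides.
In a 30-60-90 triangle the sides are in ratio 1 : √3 : 2 (short leg : long leg : hypotenuse).
Long leg = 2.73·√3 ≈ 2.73·1.73205 ≈ 4.7285
Hypotenuse = 2·2.73 = 5.46

Long leg = 2.73√3 = 4.728, Hypotenuse = 5.46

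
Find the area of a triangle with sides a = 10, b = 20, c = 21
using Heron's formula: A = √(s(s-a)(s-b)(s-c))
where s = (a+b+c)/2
s = (10 + 20 + 21)/2 = 51/2 = 25.5
s − a = 15.5, s − b = 5.5, s − c = 4.5
s(s−a)(s−b)(s−c) = 25.5·15.5·5.5·4.5 = 9782.4375
Area = √9782.4375 ≈ 98.9062

s = 25.5, Area = 98.91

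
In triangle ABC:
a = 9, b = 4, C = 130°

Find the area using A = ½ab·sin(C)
A = ½·a·b·sin(C) = ½·9·4·sin(130°)
sin(130°) ≈ 0.766044
A ≈ ½·36·0.766044 = 18·0.766044 ≈ 13.7888

Area = 13.79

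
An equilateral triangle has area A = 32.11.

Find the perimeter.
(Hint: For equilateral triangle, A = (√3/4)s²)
A = (√3/4)s²  ⇒  s² = 4A/√3 = 4·32.11/√3 = 128.44/1.73205 ≈ 74.1549
s ≈ √74.1549 ≈ 8.61132
Perimeter = 3s ≈ 3·8.61132 ≈ 25.834

Perimeter = 25.83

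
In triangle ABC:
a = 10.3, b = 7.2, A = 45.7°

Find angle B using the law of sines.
a/sin(A) = b/sin(B)  ⇒  sin(B) = b·sin(A)/a = 7.2·sin(45.7°)/10.3
sin(45.7°) ≈ 0.715693
sin(B) ≈ 7.2·0.715693/10.3 ≈ 5.15299/10.3 ≈ 0.50029
B = arcsin(0.50029) ≈ 30.0192°
(Since b ≤ a we need B ≤ A, so the obtuse alternative 180° − 30.0192° ≈ 149.981° is rejected.)

B = 30.02°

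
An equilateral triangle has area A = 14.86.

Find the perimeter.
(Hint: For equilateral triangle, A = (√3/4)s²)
A = (√3/4)s²  ⇒  s² = 4A/√3 = 4·14.86/√3 = 59.44/1.73205 ≈ 34.3177
s ≈ √34.3177 ≈ 5.85813
Perimeter = 3s ≈ 3·5.85813 ≈ 17.5744

Perimeter = 17.57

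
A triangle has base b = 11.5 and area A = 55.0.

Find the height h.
A = ½·b·h  ⇒  h = 2A/b = 2·55.0/11.5 = 110/11.5 ≈ 9.56522

h = 9.565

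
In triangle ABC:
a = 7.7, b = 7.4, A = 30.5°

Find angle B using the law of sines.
a/sin(A) = b/sin(B)  ⇒  sin(B) = b·sin(A)/a = 7.4·sin(30.5°)/7.7
sin(30.5°) ≈ 0.507538
sin(B) ≈ 7.4·0.507538/7.7 ≈ 3.75578/7.7 ≈ 0.487764
B = arcsin(0.487764) ≈ 29.1937°
(Since b ≤ a we need B ≤ A, so the obtuse alternative 180° − 29.1937° ≈ 150.806° is rejected.)

B = 29.19°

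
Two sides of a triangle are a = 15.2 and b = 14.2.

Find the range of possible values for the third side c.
Triangle inequality: |a − b| < c < a + b
|a − b| = |15.2 − 14.2| = 1
a + b = 15.2 + 14.2 = 29.4

1 < c < 29.4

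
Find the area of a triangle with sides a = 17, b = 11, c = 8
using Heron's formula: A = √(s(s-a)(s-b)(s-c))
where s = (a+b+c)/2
s = (17 + 11 + 8)/2 = 36/2 = 18
s − a = 1, s − b = 7, s − c = 10
s(s−a)(s−b)(s−c) = 18·1·7·10 = 1260
Area = √1260 ≈ 35.4965

s = 18.0, Area = 35.5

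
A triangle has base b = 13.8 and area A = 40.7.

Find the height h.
A = ½·b·h  ⇒  h = 2A/b = 2·40.7/13.8 = 81.4/13.8 ≈ 5.89855

h = 5.899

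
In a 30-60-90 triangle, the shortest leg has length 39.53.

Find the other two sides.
In a 30-60-90 triangle the sides are in ratio 1 : √3 : 2 (short leg : long leg : hypotenuse).
Long leg = 39.53·√3 ≈ 39.53·1.73205 ≈ 68.468
Hypotenuse = 2·39.53 = 79.06

Long leg = 39.53√3 = 68.47, Hypotenuse = 79.06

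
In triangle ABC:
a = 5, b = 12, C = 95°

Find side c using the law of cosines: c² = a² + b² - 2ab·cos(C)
c² = 5² + 12² − 2·5·12·cos(95°)
cos(95°) ≈ -0.0871557
c² ≈ 25 + 144 − 120·(-0.0871557) ≈ 169 + 10.4587 ≈ 179.459
c ≈ √179.459 ≈ 13.3962

c = 13.4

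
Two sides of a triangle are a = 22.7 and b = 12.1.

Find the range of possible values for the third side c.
Triangle inequality: |a − b| < c < a + b
|a − b| = |22.7 − 12.1| = 10.6
a + b = 22.7 + 12.1 = 34.8

10.6 < c < 34.8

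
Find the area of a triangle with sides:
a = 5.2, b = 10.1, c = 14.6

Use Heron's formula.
s = (5.2 + 10.1 + 14.6)/2 = 29.9/2 = 14.95
s − a = 9.75, s − b = 4.85, s − c = 0.35
s(s−a)(s−b)(s−c) = 14.95·9.75·4.85·0.35 ≈ 247.432
Area = √247.432 ≈ 15.73

Area = 15.73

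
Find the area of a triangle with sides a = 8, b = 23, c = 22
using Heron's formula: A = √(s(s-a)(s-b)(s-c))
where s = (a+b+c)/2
s = (8 + 23 + 22)/2 = 53/2 = 26.5
s − a = 18.5, s − b = 3.5, s − c = 4.5
s(s−a)(s−b)(s−c) = 26.5·18.5·3.5·4.5 = 7721.4375
Area = √7721.4375 ≈ 87.8717

s = 26.5, Area = 87.87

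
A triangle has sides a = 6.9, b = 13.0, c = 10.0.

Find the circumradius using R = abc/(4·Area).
First find the area with Heron's formula.
s = (6.9 + 13.0 + 10.0)/2 = 14.95
Area = √(s(s−a)(s−b)(s−c)) = √(14.95·8.05·1.95·4.95) ≈ √1161.65 ≈ 34.083
abc = 6.9·13.0·10.0 = 897
R = abc/(4·Area) ≈ 897/(4·34.083) = 897/136.332 ≈ 6.57952

R = 6.58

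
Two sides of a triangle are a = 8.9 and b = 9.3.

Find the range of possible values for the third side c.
Triangle inequality: |a − b| < c < a + b
|a − b| = |8.9 − 9.3| = 0.4
a + b = 8.9 + 9.3 = 18.2

0.4 < c < 18.2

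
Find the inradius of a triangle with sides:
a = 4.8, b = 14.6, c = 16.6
r = Area/s where s is the semi-perimeter.
s = (4.8 + 14.6 + 16.6)/2 = 36/2 = 18
Area = √(s(s−a)(s−b)(s−c)) = √(18·13.2·3.4·1.4) ≈ √1130.98 ≈ 33.63
r ≈ 33.63/18 ≈ 1.86833

r = 1.868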